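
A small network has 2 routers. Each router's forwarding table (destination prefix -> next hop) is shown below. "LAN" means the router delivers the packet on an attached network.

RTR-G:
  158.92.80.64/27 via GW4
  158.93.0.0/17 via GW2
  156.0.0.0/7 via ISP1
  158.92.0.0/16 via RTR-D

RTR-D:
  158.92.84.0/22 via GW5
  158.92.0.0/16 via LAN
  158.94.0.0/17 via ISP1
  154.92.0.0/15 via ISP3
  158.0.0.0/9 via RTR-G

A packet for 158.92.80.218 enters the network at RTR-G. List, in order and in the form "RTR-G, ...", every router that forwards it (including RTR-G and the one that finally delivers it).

RTR-G, RTR-D

At RTR-G: longest match for 158.92.80.218 is 158.92.0.0/16 -> RTR-D
At RTR-D: longest match for 158.92.80.218 is 158.92.0.0/16 -> LAN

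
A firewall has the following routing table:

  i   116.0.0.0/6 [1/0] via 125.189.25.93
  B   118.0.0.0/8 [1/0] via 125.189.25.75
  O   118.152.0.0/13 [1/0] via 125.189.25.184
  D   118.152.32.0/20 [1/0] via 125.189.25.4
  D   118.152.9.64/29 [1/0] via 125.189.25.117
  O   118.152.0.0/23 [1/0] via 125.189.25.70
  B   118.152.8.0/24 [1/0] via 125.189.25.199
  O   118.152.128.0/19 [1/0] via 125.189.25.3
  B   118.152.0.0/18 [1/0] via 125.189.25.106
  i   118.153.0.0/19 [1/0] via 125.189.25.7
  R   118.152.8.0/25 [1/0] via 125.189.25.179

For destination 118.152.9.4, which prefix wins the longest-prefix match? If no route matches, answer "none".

118.152.0.0/18

Entries matching 118.152.9.4:
  116.0.0.0/6 (116.0.0.0 - 119.255.255.255)
  118.0.0.0/8 (118.0.0.0 - 118.255.255.255)
  118.152.0.0/13 (118.152.0.0 - 118.159.255.255)
  118.152.0.0/18 (118.152.0.0 - 118.152.63.255)
Most specific is 118.152.0.0/18.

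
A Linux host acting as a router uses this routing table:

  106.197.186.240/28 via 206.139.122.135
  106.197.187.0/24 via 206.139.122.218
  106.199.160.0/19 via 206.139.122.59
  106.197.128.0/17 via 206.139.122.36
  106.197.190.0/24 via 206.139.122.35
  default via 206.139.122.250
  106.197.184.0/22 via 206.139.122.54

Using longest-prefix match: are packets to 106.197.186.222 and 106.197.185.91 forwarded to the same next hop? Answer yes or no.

106.197.186.222: longest match 106.197.184.0/22 -> 206.139.122.54
106.197.185.91: longest match 106.197.184.0/22 -> 206.139.122.54

yes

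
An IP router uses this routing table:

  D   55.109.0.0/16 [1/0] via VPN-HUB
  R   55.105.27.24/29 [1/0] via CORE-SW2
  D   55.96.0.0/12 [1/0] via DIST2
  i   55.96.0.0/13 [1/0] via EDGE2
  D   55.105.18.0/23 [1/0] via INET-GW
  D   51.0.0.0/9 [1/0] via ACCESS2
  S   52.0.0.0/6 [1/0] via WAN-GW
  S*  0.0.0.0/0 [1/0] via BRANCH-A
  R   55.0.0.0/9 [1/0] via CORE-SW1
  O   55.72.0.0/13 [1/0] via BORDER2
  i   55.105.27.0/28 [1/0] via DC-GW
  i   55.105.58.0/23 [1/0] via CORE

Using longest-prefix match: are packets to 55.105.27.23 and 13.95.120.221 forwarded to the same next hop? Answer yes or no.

55.105.27.23: longest match 55.96.0.0/12 -> DIST2
13.95.120.221: longest match 0.0.0.0/0 -> BRANCH-A

no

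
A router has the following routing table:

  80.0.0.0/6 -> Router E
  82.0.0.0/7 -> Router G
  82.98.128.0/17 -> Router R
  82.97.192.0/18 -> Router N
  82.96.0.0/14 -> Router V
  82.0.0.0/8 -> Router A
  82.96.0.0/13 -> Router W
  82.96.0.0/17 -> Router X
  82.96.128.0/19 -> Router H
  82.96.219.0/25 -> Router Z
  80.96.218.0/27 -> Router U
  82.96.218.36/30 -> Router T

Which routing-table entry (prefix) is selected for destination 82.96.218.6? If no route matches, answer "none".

82.96.0.0/14

Entries matching 82.96.218.6:
  80.0.0.0/6 (80.0.0.0 - 83.255.255.255)
  82.0.0.0/7 (82.0.0.0 - 83.255.255.255)
  82.0.0.0/8 (82.0.0.0 - 82.255.255.255)
  82.96.0.0/13 (82.96.0.0 - 82.103.255.255)
  82.96.0.0/14 (82.96.0.0 - 82.99.255.255)
Most specific is 82.96.0.0/14.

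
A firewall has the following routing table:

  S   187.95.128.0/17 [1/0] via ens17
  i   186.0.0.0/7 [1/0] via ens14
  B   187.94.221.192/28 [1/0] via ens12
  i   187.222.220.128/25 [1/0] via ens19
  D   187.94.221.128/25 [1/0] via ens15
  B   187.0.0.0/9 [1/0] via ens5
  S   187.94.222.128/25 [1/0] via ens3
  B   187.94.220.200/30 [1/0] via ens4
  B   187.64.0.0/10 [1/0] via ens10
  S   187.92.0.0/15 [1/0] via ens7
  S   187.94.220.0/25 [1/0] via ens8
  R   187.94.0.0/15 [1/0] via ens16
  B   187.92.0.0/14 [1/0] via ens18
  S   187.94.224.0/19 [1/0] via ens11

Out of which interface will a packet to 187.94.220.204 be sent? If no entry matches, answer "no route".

ens16

Routes whose prefix contains 187.94.220.204:
  186.0.0.0/7 (186.0.0.0 - 187.255.255.255) -> ens14
  187.0.0.0/9 (187.0.0.0 - 187.127.255.255) -> ens5
  187.64.0.0/10 (187.64.0.0 - 187.127.255.255) -> ens10
  187.92.0.0/14 (187.92.0.0 - 187.95.255.255) -> ens18
  187.94.0.0/15 (187.94.0.0 - 187.95.255.255) -> ens16
More-specific entries that do NOT match:
  187.94.220.200/30 (187.94.220.200 - 187.94.220.203) does not contain 187.94.220.204
  187.94.221.192/28 (187.94.221.192 - 187.94.221.207) does not contain 187.94.220.204
  187.222.220.128/25 (187.222.220.128 - 187.222.220.255) does not contain 187.94.220.204
  187.94.221.128/25 (187.94.221.128 - 187.94.221.255) does not contain 187.94.220.204
  187.94.222.128/25 (187.94.222.128 - 187.94.222.255) does not contain 187.94.220.204
  187.94.220.0/25 (187.94.220.0 - 187.94.220.127) does not contain 187.94.220.204
  187.94.224.0/19 (187.94.224.0 - 187.94.255.255) does not contain 187.94.220.204
  187.95.128.0/17 (187.95.128.0 - 187.95.255.255) does not contain 187.94.220.204
Longest matching prefix is /15 -> interface ens16.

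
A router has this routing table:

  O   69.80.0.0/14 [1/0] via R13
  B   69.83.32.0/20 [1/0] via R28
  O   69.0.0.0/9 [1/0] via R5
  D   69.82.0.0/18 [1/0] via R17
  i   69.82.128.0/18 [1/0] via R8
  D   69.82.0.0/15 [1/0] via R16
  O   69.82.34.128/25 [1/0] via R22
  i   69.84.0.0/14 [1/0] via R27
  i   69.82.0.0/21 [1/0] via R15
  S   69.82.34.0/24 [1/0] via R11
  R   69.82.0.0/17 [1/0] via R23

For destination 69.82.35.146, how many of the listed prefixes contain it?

5

Prefixes containing 69.82.35.146:
  69.0.0.0/9 (69.0.0.0 - 69.127.255.255)
  69.80.0.0/14 (69.80.0.0 - 69.83.255.255)
  69.82.0.0/15 (69.82.0.0 - 69.83.255.255)
  69.82.0.0/17 (69.82.0.0 - 69.82.127.255)
  69.82.0.0/18 (69.82.0.0 - 69.82.63.255)
Total matching entries: 5.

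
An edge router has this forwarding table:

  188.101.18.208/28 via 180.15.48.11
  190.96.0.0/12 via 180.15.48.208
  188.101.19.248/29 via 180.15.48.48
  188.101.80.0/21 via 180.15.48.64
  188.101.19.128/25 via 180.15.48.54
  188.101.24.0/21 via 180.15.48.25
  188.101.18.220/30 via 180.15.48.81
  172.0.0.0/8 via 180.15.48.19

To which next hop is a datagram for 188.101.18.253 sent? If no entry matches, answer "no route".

no route

No entry's prefix contains 188.101.18.253; there is no default route.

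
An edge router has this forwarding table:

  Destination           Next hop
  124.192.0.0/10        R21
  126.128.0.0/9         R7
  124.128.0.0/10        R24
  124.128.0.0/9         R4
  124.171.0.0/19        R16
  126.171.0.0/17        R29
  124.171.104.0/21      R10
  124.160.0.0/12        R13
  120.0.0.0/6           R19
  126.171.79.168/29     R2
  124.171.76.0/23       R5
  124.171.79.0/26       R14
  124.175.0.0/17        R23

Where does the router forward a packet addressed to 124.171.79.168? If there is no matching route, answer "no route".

Routes whose prefix contains 124.171.79.168:
  124.128.0.0/9 (124.128.0.0 - 124.255.255.255) -> R4
  124.128.0.0/10 (124.128.0.0 - 124.191.255.255) -> R24
  124.160.0.0/12 (124.160.0.0 - 124.175.255.255) -> R13
More-specific entries that do NOT match:
  126.171.79.168/29 (126.171.79.168 - 126.171.79.175) does not contain 124.171.79.168
  124.171.79.0/26 (124.171.79.0 - 124.171.79.63) does not contain 124.171.79.168
  124.171.76.0/23 (124.171.76.0 - 124.171.77.255) does not contain 124.171.79.168
  124.171.104.0/21 (124.171.104.0 - 124.171.111.255) does not contain 124.171.79.168
  124.171.0.0/19 (124.171.0.0 - 124.171.31.255) does not contain 124.171.79.168
  126.171.0.0/17 (126.171.0.0 - 126.171.127.255) does not contain 124.171.79.168
  124.175.0.0/17 (124.175.0.0 - 124.175.127.255) does not contain 124.171.79.168
Longest matching prefix is /12 -> next hop R13.

R13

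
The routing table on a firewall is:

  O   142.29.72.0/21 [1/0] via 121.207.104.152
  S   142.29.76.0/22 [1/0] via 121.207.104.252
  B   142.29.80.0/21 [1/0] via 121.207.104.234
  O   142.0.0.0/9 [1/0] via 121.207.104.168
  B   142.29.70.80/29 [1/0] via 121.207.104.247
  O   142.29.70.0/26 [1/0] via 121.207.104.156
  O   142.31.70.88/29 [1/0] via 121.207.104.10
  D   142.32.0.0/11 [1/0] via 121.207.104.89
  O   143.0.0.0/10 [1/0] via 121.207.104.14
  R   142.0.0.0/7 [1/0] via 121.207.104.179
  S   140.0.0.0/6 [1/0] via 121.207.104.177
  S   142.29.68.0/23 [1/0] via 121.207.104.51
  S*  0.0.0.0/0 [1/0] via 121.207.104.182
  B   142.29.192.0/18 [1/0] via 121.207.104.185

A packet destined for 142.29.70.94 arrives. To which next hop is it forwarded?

121.207.104.168

Routes whose prefix contains 142.29.70.94:
  0.0.0.0/0 (default, matches everything) -> 121.207.104.182
  140.0.0.0/6 (140.0.0.0 - 143.255.255.255) -> 121.207.104.177
  142.0.0.0/7 (142.0.0.0 - 143.255.255.255) -> 121.207.104.179
  142.0.0.0/9 (142.0.0.0 - 142.127.255.255) -> 121.207.104.168
More-specific entries that do NOT match:
  142.29.70.80/29 (142.29.70.80 - 142.29.70.87) does not contain 142.29.70.94
  142.31.70.88/29 (142.31.70.88 - 142.31.70.95) does not contain 142.29.70.94
  142.29.70.0/26 (142.29.70.0 - 142.29.70.63) does not contain 142.29.70.94
  142.29.68.0/23 (142.29.68.0 - 142.29.69.255) does not contain 142.29.70.94
  142.29.76.0/22 (142.29.76.0 - 142.29.79.255) does not contain 142.29.70.94
  142.29.72.0/21 (142.29.72.0 - 142.29.79.255) does not contain 142.29.70.94
  142.29.80.0/21 (142.29.80.0 - 142.29.87.255) does not contain 142.29.70.94
  142.29.192.0/18 (142.29.192.0 - 142.29.255.255) does not contain 142.29.70.94
  142.32.0.0/11 (142.32.0.0 - 142.63.255.255) does not contain 142.29.70.94
  143.0.0.0/10 (143.0.0.0 - 143.63.255.255) does not contain 142.29.70.94
Longest matching prefix is /9 -> next hop 121.207.104.168.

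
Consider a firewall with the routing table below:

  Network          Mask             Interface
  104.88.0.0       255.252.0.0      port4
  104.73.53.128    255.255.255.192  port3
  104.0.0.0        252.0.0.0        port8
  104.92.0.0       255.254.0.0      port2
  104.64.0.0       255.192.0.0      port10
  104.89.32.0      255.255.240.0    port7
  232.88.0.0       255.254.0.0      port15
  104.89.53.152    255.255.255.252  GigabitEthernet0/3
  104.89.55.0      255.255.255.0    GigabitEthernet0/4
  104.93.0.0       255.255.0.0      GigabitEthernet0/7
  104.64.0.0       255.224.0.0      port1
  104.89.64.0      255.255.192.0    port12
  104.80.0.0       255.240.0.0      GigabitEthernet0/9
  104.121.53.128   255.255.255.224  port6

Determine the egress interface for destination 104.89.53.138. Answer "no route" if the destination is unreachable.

Routes whose prefix contains 104.89.53.138:
  104.0.0.0/6 (104.0.0.0 - 107.255.255.255) -> port8
  104.64.0.0/10 (104.64.0.0 - 104.127.255.255) -> port10
  104.64.0.0/11 (104.64.0.0 - 104.95.255.255) -> port1
  104.80.0.0/12 (104.80.0.0 - 104.95.255.255) -> GigabitEthernet0/9
  104.88.0.0/14 (104.88.0.0 - 104.91.255.255) -> port4
More-specific entries that do NOT match:
  104.89.53.152/30 (104.89.53.152 - 104.89.53.155) does not contain 104.89.53.138
  104.121.53.128/27 (104.121.53.128 - 104.121.53.159) does not contain 104.89.53.138
  104.73.53.128/26 (104.73.53.128 - 104.73.53.191) does not contain 104.89.53.138
  104.89.55.0/24 (104.89.55.0 - 104.89.55.255) does not contain 104.89.53.138
  104.89.32.0/20 (104.89.32.0 - 104.89.47.255) does not contain 104.89.53.138
  104.89.64.0/18 (104.89.64.0 - 104.89.127.255) does not contain 104.89.53.138
  104.93.0.0/16 (104.93.0.0 - 104.93.255.255) does not contain 104.89.53.138
  104.92.0.0/15 (104.92.0.0 - 104.93.255.255) does not contain 104.89.53.138
  232.88.0.0/15 (232.88.0.0 - 232.89.255.255) does not contain 104.89.53.138
Longest matching prefix is /14 -> interface port4.

port4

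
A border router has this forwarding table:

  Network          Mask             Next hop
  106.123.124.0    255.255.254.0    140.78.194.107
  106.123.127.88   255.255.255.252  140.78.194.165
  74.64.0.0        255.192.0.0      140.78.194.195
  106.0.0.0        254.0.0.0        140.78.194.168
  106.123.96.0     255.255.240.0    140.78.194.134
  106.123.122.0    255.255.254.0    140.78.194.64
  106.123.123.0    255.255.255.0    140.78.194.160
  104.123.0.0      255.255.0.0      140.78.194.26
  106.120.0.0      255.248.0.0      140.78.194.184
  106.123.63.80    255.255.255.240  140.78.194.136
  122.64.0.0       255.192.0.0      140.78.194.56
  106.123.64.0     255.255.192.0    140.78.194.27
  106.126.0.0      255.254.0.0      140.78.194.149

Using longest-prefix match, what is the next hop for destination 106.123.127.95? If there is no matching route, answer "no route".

140.78.194.27

Routes whose prefix contains 106.123.127.95:
  106.0.0.0/7 (106.0.0.0 - 107.255.255.255) -> 140.78.194.168
  106.120.0.0/13 (106.120.0.0 - 106.127.255.255) -> 140.78.194.184
  106.123.64.0/18 (106.123.64.0 - 106.123.127.255) -> 140.78.194.27
More-specific entries that do NOT match:
  106.123.127.88/30 (106.123.127.88 - 106.123.127.91) does not contain 106.123.127.95
  106.123.63.80/28 (106.123.63.80 - 106.123.63.95) does not contain 106.123.127.95
  106.123.123.0/24 (106.123.123.0 - 106.123.123.255) does not contain 106.123.127.95
  106.123.124.0/23 (106.123.124.0 - 106.123.125.255) does not contain 106.123.127.95
  106.123.122.0/23 (106.123.122.0 - 106.123.123.255) does not contain 106.123.127.95
  106.123.96.0/20 (106.123.96.0 - 106.123.111.255) does not contain 106.123.127.95
Longest matching prefix is /18 -> next hop 140.78.194.27.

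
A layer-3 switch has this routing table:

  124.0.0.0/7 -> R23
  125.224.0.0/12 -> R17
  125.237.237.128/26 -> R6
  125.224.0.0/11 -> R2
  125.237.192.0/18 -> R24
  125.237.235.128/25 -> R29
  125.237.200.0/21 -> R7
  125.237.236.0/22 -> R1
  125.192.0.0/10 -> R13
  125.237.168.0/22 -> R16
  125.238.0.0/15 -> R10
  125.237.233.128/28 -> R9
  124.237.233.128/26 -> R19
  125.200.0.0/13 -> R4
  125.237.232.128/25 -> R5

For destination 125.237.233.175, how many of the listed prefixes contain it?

5

Prefixes containing 125.237.233.175:
  124.0.0.0/7 (124.0.0.0 - 125.255.255.255)
  125.192.0.0/10 (125.192.0.0 - 125.255.255.255)
  125.224.0.0/11 (125.224.0.0 - 125.255.255.255)
  125.224.0.0/12 (125.224.0.0 - 125.239.255.255)
  125.237.192.0/18 (125.237.192.0 - 125.237.255.255)
Total matching entries: 5.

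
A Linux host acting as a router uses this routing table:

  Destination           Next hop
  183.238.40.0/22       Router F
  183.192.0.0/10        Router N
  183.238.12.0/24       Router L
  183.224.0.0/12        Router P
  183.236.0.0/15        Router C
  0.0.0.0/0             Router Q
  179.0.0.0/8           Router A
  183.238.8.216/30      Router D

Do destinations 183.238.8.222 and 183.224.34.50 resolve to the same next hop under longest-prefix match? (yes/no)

yes

183.238.8.222: longest match 183.224.0.0/12 -> Router P
183.224.34.50: longest match 183.224.0.0/12 -> Router P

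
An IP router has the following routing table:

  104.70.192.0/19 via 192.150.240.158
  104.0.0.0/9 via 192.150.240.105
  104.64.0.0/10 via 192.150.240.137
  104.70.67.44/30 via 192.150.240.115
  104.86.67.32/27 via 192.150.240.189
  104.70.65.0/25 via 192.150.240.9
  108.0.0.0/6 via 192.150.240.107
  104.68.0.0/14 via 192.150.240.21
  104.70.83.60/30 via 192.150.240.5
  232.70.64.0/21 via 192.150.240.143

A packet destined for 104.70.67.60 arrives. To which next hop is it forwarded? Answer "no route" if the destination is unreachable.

192.150.240.21

Routes whose prefix contains 104.70.67.60:
  104.0.0.0/9 (104.0.0.0 - 104.127.255.255) -> 192.150.240.105
  104.64.0.0/10 (104.64.0.0 - 104.127.255.255) -> 192.150.240.137
  104.68.0.0/14 (104.68.0.0 - 104.71.255.255) -> 192.150.240.21
More-specific entries that do NOT match:
  104.70.67.44/30 (104.70.67.44 - 104.70.67.47) does not contain 104.70.67.60
  104.70.83.60/30 (104.70.83.60 - 104.70.83.63) does not contain 104.70.67.60
  104.86.67.32/27 (104.86.67.32 - 104.86.67.63) does not contain 104.70.67.60
  104.70.65.0/25 (104.70.65.0 - 104.70.65.127) does not contain 104.70.67.60
  232.70.64.0/21 (232.70.64.0 - 232.70.71.255) does not contain 104.70.67.60
  104.70.192.0/19 (104.70.192.0 - 104.70.223.255) does not contain 104.70.67.60
Longest matching prefix is /14 -> next hop 192.150.240.21.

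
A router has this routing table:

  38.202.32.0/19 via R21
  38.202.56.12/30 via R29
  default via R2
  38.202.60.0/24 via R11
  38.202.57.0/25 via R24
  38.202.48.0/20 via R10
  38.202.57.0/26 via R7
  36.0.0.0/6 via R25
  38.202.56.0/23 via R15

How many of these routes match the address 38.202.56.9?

Prefixes containing 38.202.56.9:
  0.0.0.0/0 (default, matches everything)
  36.0.0.0/6 (36.0.0.0 - 39.255.255.255)
  38.202.32.0/19 (38.202.32.0 - 38.202.63.255)
  38.202.48.0/20 (38.202.48.0 - 38.202.63.255)
  38.202.56.0/23 (38.202.56.0 - 38.202.57.255)
Total matching entries: 5.

5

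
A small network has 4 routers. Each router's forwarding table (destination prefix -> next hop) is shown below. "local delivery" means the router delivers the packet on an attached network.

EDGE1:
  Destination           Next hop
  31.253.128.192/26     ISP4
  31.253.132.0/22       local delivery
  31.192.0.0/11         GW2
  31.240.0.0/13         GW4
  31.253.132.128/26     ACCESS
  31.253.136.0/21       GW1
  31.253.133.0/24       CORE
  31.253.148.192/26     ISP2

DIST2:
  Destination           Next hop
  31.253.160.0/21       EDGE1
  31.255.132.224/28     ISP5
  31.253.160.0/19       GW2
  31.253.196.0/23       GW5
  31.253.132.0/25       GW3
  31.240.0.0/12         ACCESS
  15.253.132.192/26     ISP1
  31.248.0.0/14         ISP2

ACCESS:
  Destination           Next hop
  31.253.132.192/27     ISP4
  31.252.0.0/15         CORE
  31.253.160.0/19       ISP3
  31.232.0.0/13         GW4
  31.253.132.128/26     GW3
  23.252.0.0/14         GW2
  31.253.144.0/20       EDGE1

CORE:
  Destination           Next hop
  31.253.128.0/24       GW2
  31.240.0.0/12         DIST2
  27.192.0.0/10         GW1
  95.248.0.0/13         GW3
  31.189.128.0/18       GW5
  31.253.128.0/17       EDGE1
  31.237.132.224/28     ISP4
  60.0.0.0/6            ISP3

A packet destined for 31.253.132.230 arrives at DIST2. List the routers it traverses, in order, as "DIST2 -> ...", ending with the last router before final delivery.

DIST2 -> ACCESS -> CORE -> EDGE1

At DIST2: longest match for 31.253.132.230 is 31.240.0.0/12 -> ACCESS
At ACCESS: longest match for 31.253.132.230 is 31.252.0.0/15 -> CORE
At CORE: longest match for 31.253.132.230 is 31.253.128.0/17 -> EDGE1
At EDGE1: longest match for 31.253.132.230 is 31.253.132.0/22 -> local delivery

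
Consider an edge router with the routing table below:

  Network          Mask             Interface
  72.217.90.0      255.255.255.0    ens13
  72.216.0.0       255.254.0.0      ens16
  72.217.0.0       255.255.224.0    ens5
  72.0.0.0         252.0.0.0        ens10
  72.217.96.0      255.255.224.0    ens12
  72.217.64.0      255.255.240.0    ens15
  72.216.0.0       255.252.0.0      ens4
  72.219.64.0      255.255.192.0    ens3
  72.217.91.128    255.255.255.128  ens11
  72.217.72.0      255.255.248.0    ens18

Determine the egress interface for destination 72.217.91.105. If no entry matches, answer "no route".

ens16

Routes whose prefix contains 72.217.91.105:
  72.0.0.0/6 (72.0.0.0 - 75.255.255.255) -> ens10
  72.216.0.0/14 (72.216.0.0 - 72.219.255.255) -> ens4
  72.216.0.0/15 (72.216.0.0 - 72.217.255.255) -> ens16
More-specific entries that do NOT match:
  72.217.91.128/25 (72.217.91.128 - 72.217.91.255) does not contain 72.217.91.105
  72.217.90.0/24 (72.217.90.0 - 72.217.90.255) does not contain 72.217.91.105
  72.217.72.0/21 (72.217.72.0 - 72.217.79.255) does not contain 72.217.91.105
  72.217.64.0/20 (72.217.64.0 - 72.217.79.255) does not contain 72.217.91.105
  72.217.0.0/19 (72.217.0.0 - 72.217.31.255) does not contain 72.217.91.105
  72.217.96.0/19 (72.217.96.0 - 72.217.127.255) does not contain 72.217.91.105
  72.219.64.0/18 (72.219.64.0 - 72.219.127.255) does not contain 72.217.91.105
Longest matching prefix is /15 -> interface ens16.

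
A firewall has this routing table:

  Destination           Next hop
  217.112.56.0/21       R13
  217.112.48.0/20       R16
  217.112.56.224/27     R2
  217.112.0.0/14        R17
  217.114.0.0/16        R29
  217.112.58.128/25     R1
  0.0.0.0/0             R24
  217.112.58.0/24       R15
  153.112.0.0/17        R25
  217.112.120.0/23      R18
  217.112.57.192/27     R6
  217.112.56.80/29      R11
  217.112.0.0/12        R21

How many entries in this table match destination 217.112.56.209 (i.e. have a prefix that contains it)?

Prefixes containing 217.112.56.209:
  0.0.0.0/0 (default, matches everything)
  217.112.0.0/12 (217.112.0.0 - 217.127.255.255)
  217.112.0.0/14 (217.112.0.0 - 217.115.255.255)
  217.112.48.0/20 (217.112.48.0 - 217.112.63.255)
  217.112.56.0/21 (217.112.56.0 - 217.112.63.255)
Total matching entries: 5.

5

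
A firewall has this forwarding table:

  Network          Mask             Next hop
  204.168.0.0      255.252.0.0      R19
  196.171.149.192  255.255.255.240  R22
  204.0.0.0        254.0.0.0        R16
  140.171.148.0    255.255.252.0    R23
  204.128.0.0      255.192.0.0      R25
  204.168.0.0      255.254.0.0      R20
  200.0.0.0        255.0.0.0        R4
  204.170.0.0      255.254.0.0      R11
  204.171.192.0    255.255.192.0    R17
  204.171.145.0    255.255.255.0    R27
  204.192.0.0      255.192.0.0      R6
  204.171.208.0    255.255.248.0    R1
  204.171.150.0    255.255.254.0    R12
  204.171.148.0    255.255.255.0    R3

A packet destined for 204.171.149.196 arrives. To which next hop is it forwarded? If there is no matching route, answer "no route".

R11

Routes whose prefix contains 204.171.149.196:
  204.0.0.0/7 (204.0.0.0 - 205.255.255.255) -> R16
  204.128.0.0/10 (204.128.0.0 - 204.191.255.255) -> R25
  204.168.0.0/14 (204.168.0.0 - 204.171.255.255) -> R19
  204.170.0.0/15 (204.170.0.0 - 204.171.255.255) -> R11
More-specific entries that do NOT match:
  196.171.149.192/28 (196.171.149.192 - 196.171.149.207) does not contain 204.171.149.196
  204.171.145.0/24 (204.171.145.0 - 204.171.145.255) does not contain 204.171.149.196
  204.171.148.0/24 (204.171.148.0 - 204.171.148.255) does not contain 204.171.149.196
  204.171.150.0/23 (204.171.150.0 - 204.171.151.255) does not contain 204.171.149.196
  140.171.148.0/22 (140.171.148.0 - 140.171.151.255) does not contain 204.171.149.196
  204.171.208.0/21 (204.171.208.0 - 204.171.215.255) does not contain 204.171.149.196
  204.171.192.0/18 (204.171.192.0 - 204.171.255.255) does not contain 204.171.149.196
Longest matching prefix is /15 -> next hop R11.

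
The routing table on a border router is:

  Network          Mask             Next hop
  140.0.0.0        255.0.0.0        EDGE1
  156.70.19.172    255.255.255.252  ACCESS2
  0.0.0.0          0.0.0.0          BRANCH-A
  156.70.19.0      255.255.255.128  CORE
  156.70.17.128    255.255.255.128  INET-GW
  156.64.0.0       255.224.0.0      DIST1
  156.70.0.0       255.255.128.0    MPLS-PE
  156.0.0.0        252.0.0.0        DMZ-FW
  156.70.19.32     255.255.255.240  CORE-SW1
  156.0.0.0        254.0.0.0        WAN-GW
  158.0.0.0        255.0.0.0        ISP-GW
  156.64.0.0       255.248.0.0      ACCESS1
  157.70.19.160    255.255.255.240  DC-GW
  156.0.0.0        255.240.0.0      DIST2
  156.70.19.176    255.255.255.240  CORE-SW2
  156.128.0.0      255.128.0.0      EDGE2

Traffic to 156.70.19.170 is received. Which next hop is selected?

Routes whose prefix contains 156.70.19.170:
  0.0.0.0/0 (default, matches everything) -> BRANCH-A
  156.0.0.0/6 (156.0.0.0 - 159.255.255.255) -> DMZ-FW
  156.0.0.0/7 (156.0.0.0 - 157.255.255.255) -> WAN-GW
  156.64.0.0/11 (156.64.0.0 - 156.95.255.255) -> DIST1
  156.64.0.0/13 (156.64.0.0 - 156.71.255.255) -> ACCESS1
  156.70.0.0/17 (156.70.0.0 - 156.70.127.255) -> MPLS-PE
More-specific entries that do NOT match:
  156.70.19.172/30 (156.70.19.172 - 156.70.19.175) does not contain 156.70.19.170
  156.70.19.32/28 (156.70.19.32 - 156.70.19.47) does not contain 156.70.19.170
  157.70.19.160/28 (157.70.19.160 - 157.70.19.175) does not contain 156.70.19.170
  156.70.19.176/28 (156.70.19.176 - 156.70.19.191) does not contain 156.70.19.170
  156.70.19.0/25 (156.70.19.0 - 156.70.19.127) does not contain 156.70.19.170
  156.70.17.128/25 (156.70.17.128 - 156.70.17.255) does not contain 156.70.19.170
Longest matching prefix is /17 -> next hop MPLS-PE.

MPLS-PE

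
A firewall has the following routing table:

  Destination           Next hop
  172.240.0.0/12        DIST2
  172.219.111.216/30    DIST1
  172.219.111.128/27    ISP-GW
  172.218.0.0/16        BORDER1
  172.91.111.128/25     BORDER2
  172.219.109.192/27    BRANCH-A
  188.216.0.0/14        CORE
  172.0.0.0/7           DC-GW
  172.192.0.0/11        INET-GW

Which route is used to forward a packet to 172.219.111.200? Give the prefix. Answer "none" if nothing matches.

Entries matching 172.219.111.200:
  172.0.0.0/7 (172.0.0.0 - 173.255.255.255)
  172.192.0.0/11 (172.192.0.0 - 172.223.255.255)
Most specific is 172.192.0.0/11.

172.192.0.0/11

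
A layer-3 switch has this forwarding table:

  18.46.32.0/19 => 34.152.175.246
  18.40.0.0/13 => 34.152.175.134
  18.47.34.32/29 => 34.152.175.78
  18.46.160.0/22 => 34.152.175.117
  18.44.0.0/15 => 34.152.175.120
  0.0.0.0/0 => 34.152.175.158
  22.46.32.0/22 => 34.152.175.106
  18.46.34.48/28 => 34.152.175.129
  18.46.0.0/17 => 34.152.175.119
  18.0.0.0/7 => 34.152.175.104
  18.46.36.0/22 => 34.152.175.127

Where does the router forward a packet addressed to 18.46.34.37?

Routes whose prefix contains 18.46.34.37:
  0.0.0.0/0 (default, matches everything) -> 34.152.175.158
  18.0.0.0/7 (18.0.0.0 - 19.255.255.255) -> 34.152.175.104
  18.40.0.0/13 (18.40.0.0 - 18.47.255.255) -> 34.152.175.134
  18.46.0.0/17 (18.46.0.0 - 18.46.127.255) -> 34.152.175.119
  18.46.32.0/19 (18.46.32.0 - 18.46.63.255) -> 34.152.175.246
More-specific entries that do NOT match:
  18.47.34.32/29 (18.47.34.32 - 18.47.34.39) does not contain 18.46.34.37
  18.46.34.48/28 (18.46.34.48 - 18.46.34.63) does not contain 18.46.34.37
  18.46.160.0/22 (18.46.160.0 - 18.46.163.255) does not contain 18.46.34.37
  22.46.32.0/22 (22.46.32.0 - 22.46.35.255) does not contain 18.46.34.37
  18.46.36.0/22 (18.46.36.0 - 18.46.39.255) does not contain 18.46.34.37
Longest matching prefix is /19 -> next hop 34.152.175.246.

34.152.175.246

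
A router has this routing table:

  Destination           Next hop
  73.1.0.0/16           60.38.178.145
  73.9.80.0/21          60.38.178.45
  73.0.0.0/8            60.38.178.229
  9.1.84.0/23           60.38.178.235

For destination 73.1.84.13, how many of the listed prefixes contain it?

2

Prefixes containing 73.1.84.13:
  73.0.0.0/8 (73.0.0.0 - 73.255.255.255)
  73.1.0.0/16 (73.1.0.0 - 73.1.255.255)
Total matching entries: 2.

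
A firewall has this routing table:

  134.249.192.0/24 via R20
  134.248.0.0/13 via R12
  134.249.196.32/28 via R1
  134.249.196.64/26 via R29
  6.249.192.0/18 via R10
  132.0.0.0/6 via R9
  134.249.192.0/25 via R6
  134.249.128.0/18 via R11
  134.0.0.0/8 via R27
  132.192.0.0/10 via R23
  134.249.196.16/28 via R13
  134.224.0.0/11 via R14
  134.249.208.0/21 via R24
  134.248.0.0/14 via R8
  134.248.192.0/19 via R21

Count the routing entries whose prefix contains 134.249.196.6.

5

Prefixes containing 134.249.196.6:
  132.0.0.0/6 (132.0.0.0 - 135.255.255.255)
  134.0.0.0/8 (134.0.0.0 - 134.255.255.255)
  134.224.0.0/11 (134.224.0.0 - 134.255.255.255)
  134.248.0.0/13 (134.248.0.0 - 134.255.255.255)
  134.248.0.0/14 (134.248.0.0 - 134.251.255.255)
Total matching entries: 5.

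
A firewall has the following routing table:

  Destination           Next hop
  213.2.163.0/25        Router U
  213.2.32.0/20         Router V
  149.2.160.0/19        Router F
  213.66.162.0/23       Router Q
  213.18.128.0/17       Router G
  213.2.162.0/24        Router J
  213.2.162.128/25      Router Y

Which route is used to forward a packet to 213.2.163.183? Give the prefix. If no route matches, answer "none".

213.2.163.183 is outside every listed prefix and there is no default route.

none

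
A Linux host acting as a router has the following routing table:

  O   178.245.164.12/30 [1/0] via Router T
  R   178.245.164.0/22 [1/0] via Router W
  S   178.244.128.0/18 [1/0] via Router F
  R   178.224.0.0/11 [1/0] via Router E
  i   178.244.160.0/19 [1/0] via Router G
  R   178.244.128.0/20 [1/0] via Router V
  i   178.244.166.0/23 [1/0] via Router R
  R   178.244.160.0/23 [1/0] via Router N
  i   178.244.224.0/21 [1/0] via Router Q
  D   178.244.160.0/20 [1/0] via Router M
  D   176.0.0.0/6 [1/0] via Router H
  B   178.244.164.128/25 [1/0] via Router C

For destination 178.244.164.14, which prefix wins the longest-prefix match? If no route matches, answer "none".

178.244.160.0/20

Entries matching 178.244.164.14:
  176.0.0.0/6 (176.0.0.0 - 179.255.255.255)
  178.224.0.0/11 (178.224.0.0 - 178.255.255.255)
  178.244.128.0/18 (178.244.128.0 - 178.244.191.255)
  178.244.160.0/19 (178.244.160.0 - 178.244.191.255)
  178.244.160.0/20 (178.244.160.0 - 178.244.175.255)
Most specific is 178.244.160.0/20.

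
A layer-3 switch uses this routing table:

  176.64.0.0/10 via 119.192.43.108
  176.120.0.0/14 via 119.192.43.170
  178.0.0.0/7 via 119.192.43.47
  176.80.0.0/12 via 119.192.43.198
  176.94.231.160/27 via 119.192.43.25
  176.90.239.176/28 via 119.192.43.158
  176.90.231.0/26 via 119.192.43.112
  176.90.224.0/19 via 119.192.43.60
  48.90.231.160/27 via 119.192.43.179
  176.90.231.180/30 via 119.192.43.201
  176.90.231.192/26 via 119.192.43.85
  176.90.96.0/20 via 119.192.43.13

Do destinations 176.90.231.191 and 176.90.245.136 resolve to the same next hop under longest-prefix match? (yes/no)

yes

176.90.231.191: longest match 176.90.224.0/19 -> 119.192.43.60
176.90.245.136: longest match 176.90.224.0/19 -> 119.192.43.60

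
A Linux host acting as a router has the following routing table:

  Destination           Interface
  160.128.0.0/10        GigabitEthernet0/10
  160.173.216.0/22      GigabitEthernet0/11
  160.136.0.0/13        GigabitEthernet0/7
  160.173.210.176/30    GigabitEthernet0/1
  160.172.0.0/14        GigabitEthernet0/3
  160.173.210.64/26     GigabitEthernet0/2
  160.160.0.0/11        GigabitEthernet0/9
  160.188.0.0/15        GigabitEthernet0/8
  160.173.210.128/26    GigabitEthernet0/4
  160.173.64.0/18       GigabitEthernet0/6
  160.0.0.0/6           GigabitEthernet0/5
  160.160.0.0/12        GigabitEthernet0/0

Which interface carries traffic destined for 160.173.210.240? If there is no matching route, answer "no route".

Routes whose prefix contains 160.173.210.240:
  160.0.0.0/6 (160.0.0.0 - 163.255.255.255) -> GigabitEthernet0/5
  160.128.0.0/10 (160.128.0.0 - 160.191.255.255) -> GigabitEthernet0/10
  160.160.0.0/11 (160.160.0.0 - 160.191.255.255) -> GigabitEthernet0/9
  160.160.0.0/12 (160.160.0.0 - 160.175.255.255) -> GigabitEthernet0/0
  160.172.0.0/14 (160.172.0.0 - 160.175.255.255) -> GigabitEthernet0/3
More-specific entries that do NOT match:
  160.173.210.176/30 (160.173.210.176 - 160.173.210.179) does not contain 160.173.210.240
  160.173.210.64/26 (160.173.210.64 - 160.173.210.127) does not contain 160.173.210.240
  160.173.210.128/26 (160.173.210.128 - 160.173.210.191) does not contain 160.173.210.240
  160.173.216.0/22 (160.173.216.0 - 160.173.219.255) does not contain 160.173.210.240
  160.173.64.0/18 (160.173.64.0 - 160.173.127.255) does not contain 160.173.210.240
  160.188.0.0/15 (160.188.0.0 - 160.189.255.255) does not contain 160.173.210.240
Longest matching prefix is /14 -> interface GigabitEthernet0/3.

GigabitEthernet0/3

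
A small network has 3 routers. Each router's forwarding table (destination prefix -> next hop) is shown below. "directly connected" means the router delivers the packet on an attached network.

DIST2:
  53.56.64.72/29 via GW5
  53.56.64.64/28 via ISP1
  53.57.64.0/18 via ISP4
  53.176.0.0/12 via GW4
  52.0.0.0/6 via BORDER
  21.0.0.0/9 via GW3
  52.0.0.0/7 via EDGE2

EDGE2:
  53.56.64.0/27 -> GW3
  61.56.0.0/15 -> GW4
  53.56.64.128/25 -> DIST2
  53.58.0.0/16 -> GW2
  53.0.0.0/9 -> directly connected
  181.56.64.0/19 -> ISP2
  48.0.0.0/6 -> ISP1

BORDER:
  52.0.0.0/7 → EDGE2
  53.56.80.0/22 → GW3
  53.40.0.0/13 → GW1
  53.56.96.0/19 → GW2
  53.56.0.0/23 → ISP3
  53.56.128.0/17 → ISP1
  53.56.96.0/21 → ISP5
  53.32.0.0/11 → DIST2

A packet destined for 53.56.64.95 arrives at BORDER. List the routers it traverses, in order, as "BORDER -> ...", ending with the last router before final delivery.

BORDER -> DIST2 -> EDGE2

At BORDER: longest match for 53.56.64.95 is 53.32.0.0/11 -> DIST2
At DIST2: longest match for 53.56.64.95 is 52.0.0.0/7 -> EDGE2
At EDGE2: longest match for 53.56.64.95 is 53.0.0.0/9 -> directly connected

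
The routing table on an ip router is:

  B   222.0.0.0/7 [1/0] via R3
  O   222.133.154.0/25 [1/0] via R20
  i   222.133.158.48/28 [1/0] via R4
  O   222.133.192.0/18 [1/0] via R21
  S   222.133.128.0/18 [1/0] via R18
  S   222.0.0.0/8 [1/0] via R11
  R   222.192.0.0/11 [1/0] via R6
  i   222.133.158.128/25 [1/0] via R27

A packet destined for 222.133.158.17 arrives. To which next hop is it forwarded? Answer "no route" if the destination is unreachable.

Routes whose prefix contains 222.133.158.17:
  222.0.0.0/7 (222.0.0.0 - 223.255.255.255) -> R3
  222.0.0.0/8 (222.0.0.0 - 222.255.255.255) -> R11
  222.133.128.0/18 (222.133.128.0 - 222.133.191.255) -> R18
More-specific entries that do NOT match:
  222.133.158.48/28 (222.133.158.48 - 222.133.158.63) does not contain 222.133.158.17
  222.133.154.0/25 (222.133.154.0 - 222.133.154.127) does not contain 222.133.158.17
  222.133.158.128/25 (222.133.158.128 - 222.133.158.255) does not contain 222.133.158.17
Longest matching prefix is /18 -> next hop R18.

R18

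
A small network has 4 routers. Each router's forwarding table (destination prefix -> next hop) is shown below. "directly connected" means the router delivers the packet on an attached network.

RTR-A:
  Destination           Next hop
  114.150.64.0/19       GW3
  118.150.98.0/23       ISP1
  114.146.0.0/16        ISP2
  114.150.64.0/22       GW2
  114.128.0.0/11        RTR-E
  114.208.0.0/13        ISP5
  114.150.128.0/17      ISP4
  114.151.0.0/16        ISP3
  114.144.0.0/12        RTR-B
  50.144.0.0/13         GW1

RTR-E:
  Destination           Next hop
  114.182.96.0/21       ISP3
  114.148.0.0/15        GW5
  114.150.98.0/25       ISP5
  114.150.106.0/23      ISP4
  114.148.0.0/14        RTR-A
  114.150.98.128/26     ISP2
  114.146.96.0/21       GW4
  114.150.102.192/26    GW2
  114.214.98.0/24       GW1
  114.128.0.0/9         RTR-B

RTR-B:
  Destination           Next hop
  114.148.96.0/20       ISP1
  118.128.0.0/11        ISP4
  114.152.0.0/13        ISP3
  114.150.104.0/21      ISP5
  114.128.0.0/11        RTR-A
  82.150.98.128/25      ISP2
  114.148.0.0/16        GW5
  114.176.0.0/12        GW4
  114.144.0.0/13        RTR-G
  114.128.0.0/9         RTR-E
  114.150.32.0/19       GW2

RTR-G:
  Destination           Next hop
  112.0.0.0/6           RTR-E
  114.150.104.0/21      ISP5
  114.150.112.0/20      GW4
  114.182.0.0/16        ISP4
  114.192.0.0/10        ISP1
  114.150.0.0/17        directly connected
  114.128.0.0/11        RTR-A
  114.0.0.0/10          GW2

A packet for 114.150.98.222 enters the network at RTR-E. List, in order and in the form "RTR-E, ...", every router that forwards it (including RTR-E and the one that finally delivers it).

RTR-E, RTR-A, RTR-B, RTR-G

At RTR-E: longest match for 114.150.98.222 is 114.148.0.0/14 -> RTR-A
At RTR-A: longest match for 114.150.98.222 is 114.144.0.0/12 -> RTR-B
At RTR-B: longest match for 114.150.98.222 is 114.144.0.0/13 -> RTR-G
At RTR-G: longest match for 114.150.98.222 is 114.150.0.0/17 -> directly connected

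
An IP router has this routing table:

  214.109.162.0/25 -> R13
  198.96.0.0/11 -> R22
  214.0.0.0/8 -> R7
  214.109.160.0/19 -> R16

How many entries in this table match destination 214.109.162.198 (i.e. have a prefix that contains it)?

Prefixes containing 214.109.162.198:
  214.0.0.0/8 (214.0.0.0 - 214.255.255.255)
  214.109.160.0/19 (214.109.160.0 - 214.109.191.255)
Total matching entries: 2.

2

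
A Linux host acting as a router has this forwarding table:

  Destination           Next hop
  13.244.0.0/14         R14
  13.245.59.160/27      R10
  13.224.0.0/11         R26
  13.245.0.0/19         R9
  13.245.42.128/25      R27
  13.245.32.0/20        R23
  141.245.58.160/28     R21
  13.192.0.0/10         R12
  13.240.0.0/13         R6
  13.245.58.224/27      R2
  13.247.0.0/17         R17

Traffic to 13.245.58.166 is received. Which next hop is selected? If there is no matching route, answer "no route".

Routes whose prefix contains 13.245.58.166:
  13.192.0.0/10 (13.192.0.0 - 13.255.255.255) -> R12
  13.224.0.0/11 (13.224.0.0 - 13.255.255.255) -> R26
  13.240.0.0/13 (13.240.0.0 - 13.247.255.255) -> R6
  13.244.0.0/14 (13.244.0.0 - 13.247.255.255) -> R14
More-specific entries that do NOT match:
  141.245.58.160/28 (141.245.58.160 - 141.245.58.175) does not contain 13.245.58.166
  13.245.59.160/27 (13.245.59.160 - 13.245.59.191) does not contain 13.245.58.166
  13.245.58.224/27 (13.245.58.224 - 13.245.58.255) does not contain 13.245.58.166
  13.245.42.128/25 (13.245.42.128 - 13.245.42.255) does not contain 13.245.58.166
  13.245.32.0/20 (13.245.32.0 - 13.245.47.255) does not contain 13.245.58.166
  13.245.0.0/19 (13.245.0.0 - 13.245.31.255) does not contain 13.245.58.166
  13.247.0.0/17 (13.247.0.0 - 13.247.127.255) does not contain 13.245.58.166
Longest matching prefix is /14 -> next hop R14.

R14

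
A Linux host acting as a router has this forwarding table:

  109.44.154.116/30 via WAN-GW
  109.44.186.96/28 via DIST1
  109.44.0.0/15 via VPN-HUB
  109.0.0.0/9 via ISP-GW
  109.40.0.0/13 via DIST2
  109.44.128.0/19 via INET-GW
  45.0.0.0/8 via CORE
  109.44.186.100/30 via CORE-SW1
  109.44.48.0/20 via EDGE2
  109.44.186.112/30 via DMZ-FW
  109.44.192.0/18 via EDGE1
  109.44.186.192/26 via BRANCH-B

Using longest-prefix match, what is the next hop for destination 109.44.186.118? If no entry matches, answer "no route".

Routes whose prefix contains 109.44.186.118:
  109.0.0.0/9 (109.0.0.0 - 109.127.255.255) -> ISP-GW
  109.40.0.0/13 (109.40.0.0 - 109.47.255.255) -> DIST2
  109.44.0.0/15 (109.44.0.0 - 109.45.255.255) -> VPN-HUB
More-specific entries that do NOT match:
  109.44.154.116/30 (109.44.154.116 - 109.44.154.119) does not contain 109.44.186.118
  109.44.186.100/30 (109.44.186.100 - 109.44.186.103) does not contain 109.44.186.118
  109.44.186.112/30 (109.44.186.112 - 109.44.186.115) does not contain 109.44.186.118
  109.44.186.96/28 (109.44.186.96 - 109.44.186.111) does not contain 109.44.186.118
  109.44.186.192/26 (109.44.186.192 - 109.44.186.255) does not contain 109.44.186.118
  109.44.48.0/20 (109.44.48.0 - 109.44.63.255) does not contain 109.44.186.118
  109.44.128.0/19 (109.44.128.0 - 109.44.159.255) does not contain 109.44.186.118
  109.44.192.0/18 (109.44.192.0 - 109.44.255.255) does not contain 109.44.186.118
Longest matching prefix is /15 -> next hop VPN-HUB.

VPN-HUB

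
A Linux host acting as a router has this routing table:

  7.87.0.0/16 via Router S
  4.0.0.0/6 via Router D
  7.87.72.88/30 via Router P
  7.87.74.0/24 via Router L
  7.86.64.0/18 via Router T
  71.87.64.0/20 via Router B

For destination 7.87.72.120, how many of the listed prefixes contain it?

Prefixes containing 7.87.72.120:
  4.0.0.0/6 (4.0.0.0 - 7.255.255.255)
  7.87.0.0/16 (7.87.0.0 - 7.87.255.255)
Total matching entries: 2.

2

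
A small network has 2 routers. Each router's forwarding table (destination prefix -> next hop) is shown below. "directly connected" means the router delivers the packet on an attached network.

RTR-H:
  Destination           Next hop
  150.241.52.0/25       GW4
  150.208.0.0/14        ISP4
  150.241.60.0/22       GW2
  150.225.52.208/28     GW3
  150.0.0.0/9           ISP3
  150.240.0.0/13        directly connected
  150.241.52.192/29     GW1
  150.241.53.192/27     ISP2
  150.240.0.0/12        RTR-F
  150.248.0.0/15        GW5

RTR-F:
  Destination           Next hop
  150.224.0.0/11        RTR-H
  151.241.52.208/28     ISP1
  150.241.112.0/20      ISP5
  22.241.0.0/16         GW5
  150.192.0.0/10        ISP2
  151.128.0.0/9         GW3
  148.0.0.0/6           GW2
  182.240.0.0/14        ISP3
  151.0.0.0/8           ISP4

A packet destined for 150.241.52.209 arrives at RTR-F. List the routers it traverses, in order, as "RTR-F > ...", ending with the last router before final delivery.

RTR-F > RTR-H

At RTR-F: longest match for 150.241.52.209 is 150.224.0.0/11 -> RTR-H
At RTR-H: longest match for 150.241.52.209 is 150.240.0.0/13 -> directly connected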